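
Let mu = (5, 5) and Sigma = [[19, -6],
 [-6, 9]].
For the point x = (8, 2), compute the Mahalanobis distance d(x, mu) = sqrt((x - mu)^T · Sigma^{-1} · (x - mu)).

Step 1 — centre the observation: (x - mu) = (3, -3).

Step 2 — invert Sigma. det(Sigma) = 19·9 - (-6)² = 135.
  Sigma^{-1} = (1/det) · [[d, -b], [-b, a]] = [[0.0667, 0.0444],
 [0.0444, 0.1407]].

Step 3 — form the quadratic (x - mu)^T · Sigma^{-1} · (x - mu):
  Sigma^{-1} · (x - mu) = (0.0667, -0.2889).
  (x - mu)^T · [Sigma^{-1} · (x - mu)] = (3)·(0.0667) + (-3)·(-0.2889) = 1.0667.

Step 4 — take square root: d = √(1.0667) ≈ 1.0328.

d(x, mu) = √(1.0667) ≈ 1.0328


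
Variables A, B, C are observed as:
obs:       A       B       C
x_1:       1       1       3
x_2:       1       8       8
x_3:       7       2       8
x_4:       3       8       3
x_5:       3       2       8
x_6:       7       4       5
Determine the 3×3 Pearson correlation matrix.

Step 1 — column means:
  mean(A) = (1 + 1 + 7 + 3 + 3 + 7) / 6 = 22/6 = 3.6667
  mean(B) = (1 + 8 + 2 + 8 + 2 + 4) / 6 = 25/6 = 4.1667
  mean(C) = (3 + 8 + 8 + 3 + 8 + 5) / 6 = 35/6 = 5.8333

Step 2 — sample variances and covariances s[i,j] = (1/(n-1)) · Σ_k (x_{k,i} - mean_i) · (x_{k,j} - mean_j), with n-1 = 5:
  s[A,A] = ((-2.6667)·(-2.6667) + (-2.6667)·(-2.6667) + (3.3333)·(3.3333) + (-0.6667)·(-0.6667) + (-0.6667)·(-0.6667) + (3.3333)·(3.3333)) / 5 = 37.3333/5 = 7.4667
  s[A,B] = ((-2.6667)·(-3.1667) + (-2.6667)·(3.8333) + (3.3333)·(-2.1667) + (-0.6667)·(3.8333) + (-0.6667)·(-2.1667) + (3.3333)·(-0.1667)) / 5 = -10.6667/5 = -2.1333
  s[A,C] = ((-2.6667)·(-2.8333) + (-2.6667)·(2.1667) + (3.3333)·(2.1667) + (-0.6667)·(-2.8333) + (-0.6667)·(2.1667) + (3.3333)·(-0.8333)) / 5 = 6.6667/5 = 1.3333
  s[B,B] = ((-3.1667)·(-3.1667) + (3.8333)·(3.8333) + (-2.1667)·(-2.1667) + (3.8333)·(3.8333) + (-2.1667)·(-2.1667) + (-0.1667)·(-0.1667)) / 5 = 48.8333/5 = 9.7667
  s[B,C] = ((-3.1667)·(-2.8333) + (3.8333)·(2.1667) + (-2.1667)·(2.1667) + (3.8333)·(-2.8333) + (-2.1667)·(2.1667) + (-0.1667)·(-0.8333)) / 5 = -2.8333/5 = -0.5667
  s[C,C] = ((-2.8333)·(-2.8333) + (2.1667)·(2.1667) + (2.1667)·(2.1667) + (-2.8333)·(-2.8333) + (2.1667)·(2.1667) + (-0.8333)·(-0.8333)) / 5 = 30.8333/5 = 6.1667
  Sample standard deviations s_i = √(s[i,i]):
  s(A) = √(7.4667) = 2.7325
  s(B) = √(9.7667) = 3.1252
  s(C) = √(6.1667) = 2.4833

Step 3 — r_{ij} = s_{ij} / (s_i · s_j):
  r[A,A] = 1 (diagonal).
  r[A,B] = -2.1333 / (2.7325 · 3.1252) = -2.1333 / 8.5396 = -0.2498
  r[A,C] = 1.3333 / (2.7325 · 2.4833) = 1.3333 / 6.7856 = 0.1965
  r[B,B] = 1 (diagonal).
  r[B,C] = -0.5667 / (3.1252 · 2.4833) = -0.5667 / 7.7607 = -0.073
  r[C,C] = 1 (diagonal).

R is symmetric with unit diagonal. Assembling:

R = [[1, -0.2498, 0.1965],
 [-0.2498, 1, -0.073],
 [0.1965, -0.073, 1]]


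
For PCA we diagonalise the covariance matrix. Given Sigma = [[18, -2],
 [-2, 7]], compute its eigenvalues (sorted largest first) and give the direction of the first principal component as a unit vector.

Step 1 — characteristic polynomial of 2×2 Sigma:
  det(Sigma - λI) = λ² - trace · λ + det = 0.
  trace = 18 + 7 = 25, det = 18·7 - (-2)² = 122.
Step 2 — discriminant:
  Δ = trace² - 4·det = 625 - 488 = 137.
Step 3 — eigenvalues:
  λ = (trace ± √Δ)/2 = (25 ± 11.7047)/2,
  λ_1 = 18.3523,  λ_2 = 6.6477.

Step 4 — unit eigenvector for λ_1: solve (Sigma - λ_1 I)v = 0. First row:
  (18 - 18.3523)·v_x + (-2)·v_y = 0, i.e. (-0.3523)·v_x + (-2)·v_y = 0,
  so v ∝ (b, λ_1 - a) = (-2, 0.3523); multiply by -1 so the first entry is positive: u = (2, -0.3523).
  ||u|| = √((2)² + (-0.3523)²) = √(4.1242) ≈ 2.0308,
  v_1 = u/||u|| ≈ (0.9848, -0.1735) (||v_1|| = 1).

λ_1 = 18.3523,  λ_2 = 6.6477;  v_1 ≈ (0.9848, -0.1735)


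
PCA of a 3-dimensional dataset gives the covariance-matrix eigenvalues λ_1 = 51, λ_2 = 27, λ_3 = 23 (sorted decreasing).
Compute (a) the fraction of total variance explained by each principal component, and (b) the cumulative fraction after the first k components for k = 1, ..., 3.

Step 1 — total variance = trace(Sigma) = Σ λ_i = 51 + 27 + 23 = 101.

Step 2 — fraction explained by component i = λ_i / Σ λ:
  PC1: 51/101 = 0.505
  PC2: 27/101 = 0.2673
  PC3: 23/101 = 0.2277

Step 3 — cumulative fraction after k components = (λ_1 + ... + λ_k) / Σ λ:
  k = 1: 51/101 = 0.505
  k = 2: (51 + 27)/101 = 78/101 = 0.7723
  k = 3: (51 + 27 + 23)/101 = 101/101 = 1

Summary (fraction, with percent):

explained: PC1 0.505 (50.5%), PC2 0.2673 (26.73%), PC3 0.2277 (22.77%);  cumulative: 0.505, 0.7723, 1


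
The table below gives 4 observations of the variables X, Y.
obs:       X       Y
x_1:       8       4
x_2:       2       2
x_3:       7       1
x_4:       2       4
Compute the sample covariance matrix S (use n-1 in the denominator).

Step 1 — column means:
  mean(X) = (8 + 2 + 7 + 2) / 4 = 19/4 = 4.75
  mean(Y) = (4 + 2 + 1 + 4) / 4 = 11/4 = 2.75

Step 2 — sample covariance S[i,j] = (1/(n-1)) · Σ_k (x_{k,i} - mean_i) · (x_{k,j} - mean_j), with n-1 = 3.
  S[X,X] = ((3.25)·(3.25) + (-2.75)·(-2.75) + (2.25)·(2.25) + (-2.75)·(-2.75)) / 3 = 30.75/3 = 10.25
  S[X,Y] = ((3.25)·(1.25) + (-2.75)·(-0.75) + (2.25)·(-1.75) + (-2.75)·(1.25)) / 3 = -1.25/3 = -0.4167
  S[Y,Y] = ((1.25)·(1.25) + (-0.75)·(-0.75) + (-1.75)·(-1.75) + (1.25)·(1.25)) / 3 = 6.75/3 = 2.25

S is symmetric (S[j,i] = S[i,j]). Assembling:

S = [[10.25, -0.4167],
 [-0.4167, 2.25]]


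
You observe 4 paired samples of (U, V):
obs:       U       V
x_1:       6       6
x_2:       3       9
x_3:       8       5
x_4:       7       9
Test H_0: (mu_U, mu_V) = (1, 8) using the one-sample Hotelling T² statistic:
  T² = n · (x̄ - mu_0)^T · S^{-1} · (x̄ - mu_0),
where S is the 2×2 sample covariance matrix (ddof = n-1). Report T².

Step 1 — sample mean vector:
  mean(U) = (6 + 3 + 8 + 7) / 4 = 24/4 = 6
  mean(V) = (6 + 9 + 5 + 9) / 4 = 29/4 = 7.25
  x̄ = (6, 7.25),  deviation x̄ - mu_0 = (6, 7.25) - (1, 8) = (5, -0.75).

Step 2 — sample covariance matrix, S[i,j] = (1/(n-1)) · Σ_k (x_{k,i} - mean_i) · (x_{k,j} - mean_j), divisor n-1 = 3:
  S[U,U] = ((0)·(0) + (-3)·(-3) + (2)·(2) + (1)·(1)) / 3 = 14/3 = 4.6667
  S[U,V] = ((0)·(-1.25) + (-3)·(1.75) + (2)·(-2.25) + (1)·(1.75)) / 3 = -8/3 = -2.6667
  S[V,V] = ((-1.25)·(-1.25) + (1.75)·(1.75) + (-2.25)·(-2.25) + (1.75)·(1.75)) / 3 = 12.75/3 = 4.25
  S = [[4.6667, -2.6667],
 [-2.6667, 4.25]].

Step 3 — invert S. det(S) = 4.6667·4.25 - (-2.6667)² = 12.7222.
  S^{-1} = (1/det) · [[d, -b], [-b, a]] = [[0.3341, 0.2096],
 [0.2096, 0.3668]].

Step 4 — quadratic form (x̄ - mu_0)^T · S^{-1} · (x̄ - mu_0):
  S^{-1} · (x̄ - mu_0) = (1.5131, 0.7729),
  (x̄ - mu_0)^T · [...] = (5)·(1.5131) + (-0.75)·(0.7729) = 6.9858.

Step 5 — scale by n: T² = 4 · 6.9858 = 27.9432.

T² ≈ 27.9432


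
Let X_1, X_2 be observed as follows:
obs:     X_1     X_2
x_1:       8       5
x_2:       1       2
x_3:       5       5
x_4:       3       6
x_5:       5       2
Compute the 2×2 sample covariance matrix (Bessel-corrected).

Step 1 — column means:
  mean(X_1) = (8 + 1 + 5 + 3 + 5) / 5 = 22/5 = 4.4
  mean(X_2) = (5 + 2 + 5 + 6 + 2) / 5 = 20/5 = 4

Step 2 — sample covariance S[i,j] = (1/(n-1)) · Σ_k (x_{k,i} - mean_i) · (x_{k,j} - mean_j), with n-1 = 4.
  S[X_1,X_1] = ((3.6)·(3.6) + (-3.4)·(-3.4) + (0.6)·(0.6) + (-1.4)·(-1.4) + (0.6)·(0.6)) / 4 = 27.2/4 = 6.8
  S[X_1,X_2] = ((3.6)·(1) + (-3.4)·(-2) + (0.6)·(1) + (-1.4)·(2) + (0.6)·(-2)) / 4 = 7/4 = 1.75
  S[X_2,X_2] = ((1)·(1) + (-2)·(-2) + (1)·(1) + (2)·(2) + (-2)·(-2)) / 4 = 14/4 = 3.5

S is symmetric (S[j,i] = S[i,j]). Assembling:

S = [[6.8, 1.75],
 [1.75, 3.5]]


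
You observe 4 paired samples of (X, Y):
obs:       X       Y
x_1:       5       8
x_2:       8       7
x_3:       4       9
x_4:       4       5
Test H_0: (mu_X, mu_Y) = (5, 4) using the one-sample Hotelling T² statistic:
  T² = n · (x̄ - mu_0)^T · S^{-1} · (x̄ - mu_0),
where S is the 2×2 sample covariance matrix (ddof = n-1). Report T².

Step 1 — sample mean vector:
  mean(X) = (5 + 8 + 4 + 4) / 4 = 21/4 = 5.25
  mean(Y) = (8 + 7 + 9 + 5) / 4 = 29/4 = 7.25
  x̄ = (5.25, 7.25),  deviation x̄ - mu_0 = (5.25, 7.25) - (5, 4) = (0.25, 3.25).

Step 2 — sample covariance matrix, S[i,j] = (1/(n-1)) · Σ_k (x_{k,i} - mean_i) · (x_{k,j} - mean_j), divisor n-1 = 3:
  S[X,X] = ((-0.25)·(-0.25) + (2.75)·(2.75) + (-1.25)·(-1.25) + (-1.25)·(-1.25)) / 3 = 10.75/3 = 3.5833
  S[X,Y] = ((-0.25)·(0.75) + (2.75)·(-0.25) + (-1.25)·(1.75) + (-1.25)·(-2.25)) / 3 = -0.25/3 = -0.0833
  S[Y,Y] = ((0.75)·(0.75) + (-0.25)·(-0.25) + (1.75)·(1.75) + (-2.25)·(-2.25)) / 3 = 8.75/3 = 2.9167
  S = [[3.5833, -0.0833],
 [-0.0833, 2.9167]].

Step 3 — invert S. det(S) = 3.5833·2.9167 - (-0.0833)² = 10.4444.
  S^{-1} = (1/det) · [[d, -b], [-b, a]] = [[0.2793, 0.008],
 [0.008, 0.3431]].

Step 4 — quadratic form (x̄ - mu_0)^T · S^{-1} · (x̄ - mu_0):
  S^{-1} · (x̄ - mu_0) = (0.0957, 1.117),
  (x̄ - mu_0)^T · [...] = (0.25)·(0.0957) + (3.25)·(1.117) = 3.6543.

Step 5 — scale by n: T² = 4 · 3.6543 = 14.617.

T² ≈ 14.617


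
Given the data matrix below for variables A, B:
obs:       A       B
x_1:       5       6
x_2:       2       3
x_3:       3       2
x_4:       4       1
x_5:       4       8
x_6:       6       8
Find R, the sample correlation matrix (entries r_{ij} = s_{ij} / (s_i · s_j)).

Step 1 — column means:
  mean(A) = (5 + 2 + 3 + 4 + 4 + 6) / 6 = 24/6 = 4
  mean(B) = (6 + 3 + 2 + 1 + 8 + 8) / 6 = 28/6 = 4.6667

Step 2 — sample variances and covariances s[i,j] = (1/(n-1)) · Σ_k (x_{k,i} - mean_i) · (x_{k,j} - mean_j), with n-1 = 5:
  s[A,A] = ((1)·(1) + (-2)·(-2) + (-1)·(-1) + (0)·(0) + (0)·(0) + (2)·(2)) / 5 = 10/5 = 2
  s[A,B] = ((1)·(1.3333) + (-2)·(-1.6667) + (-1)·(-2.6667) + (0)·(-3.6667) + (0)·(3.3333) + (2)·(3.3333)) / 5 = 14/5 = 2.8
  s[B,B] = ((1.3333)·(1.3333) + (-1.6667)·(-1.6667) + (-2.6667)·(-2.6667) + (-3.6667)·(-3.6667) + (3.3333)·(3.3333) + (3.3333)·(3.3333)) / 5 = 47.3333/5 = 9.4667
  Sample standard deviations s_i = √(s[i,i]):
  s(A) = √(2) = 1.4142
  s(B) = √(9.4667) = 3.0768

Step 3 — r_{ij} = s_{ij} / (s_i · s_j):
  r[A,A] = 1 (diagonal).
  r[A,B] = 2.8 / (1.4142 · 3.0768) = 2.8 / 4.3512 = 0.6435
  r[B,B] = 1 (diagonal).

R is symmetric with unit diagonal. Assembling:

R = [[1, 0.6435],
 [0.6435, 1]]


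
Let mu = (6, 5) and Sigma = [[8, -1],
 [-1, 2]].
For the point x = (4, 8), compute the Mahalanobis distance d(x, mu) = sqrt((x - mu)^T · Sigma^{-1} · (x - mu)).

Step 1 — centre the observation: (x - mu) = (-2, 3).

Step 2 — invert Sigma. det(Sigma) = 8·2 - (-1)² = 15.
  Sigma^{-1} = (1/det) · [[d, -b], [-b, a]] = [[0.1333, 0.0667],
 [0.0667, 0.5333]].

Step 3 — form the quadratic (x - mu)^T · Sigma^{-1} · (x - mu):
  Sigma^{-1} · (x - mu) = (-0.0667, 1.4667).
  (x - mu)^T · [Sigma^{-1} · (x - mu)] = (-2)·(-0.0667) + (3)·(1.4667) = 4.5333.

Step 4 — take square root: d = √(4.5333) ≈ 2.1292.

d(x, mu) = √(4.5333) ≈ 2.1292


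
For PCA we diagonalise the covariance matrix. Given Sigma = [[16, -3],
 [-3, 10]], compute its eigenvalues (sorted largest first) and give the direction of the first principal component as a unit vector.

Step 1 — characteristic polynomial of 2×2 Sigma:
  det(Sigma - λI) = λ² - trace · λ + det = 0.
  trace = 16 + 10 = 26, det = 16·10 - (-3)² = 151.
Step 2 — discriminant:
  Δ = trace² - 4·det = 676 - 604 = 72.
Step 3 — eigenvalues:
  λ = (trace ± √Δ)/2 = (26 ± 8.4853)/2,
  λ_1 = 17.2426,  λ_2 = 8.7574.

Step 4 — unit eigenvector for λ_1: solve (Sigma - λ_1 I)v = 0. First row:
  (16 - 17.2426)·v_x + (-3)·v_y = 0, i.e. (-1.2426)·v_x + (-3)·v_y = 0,
  so v ∝ (b, λ_1 - a) = (-3, 1.2426); multiply by -1 so the first entry is positive: u = (3, -1.2426).
  ||u|| = √((3)² + (-1.2426)²) = √(10.5442) ≈ 3.2472,
  v_1 = u/||u|| ≈ (0.9239, -0.3827) (||v_1|| = 1).

λ_1 = 17.2426,  λ_2 = 8.7574;  v_1 ≈ (0.9239, -0.3827)


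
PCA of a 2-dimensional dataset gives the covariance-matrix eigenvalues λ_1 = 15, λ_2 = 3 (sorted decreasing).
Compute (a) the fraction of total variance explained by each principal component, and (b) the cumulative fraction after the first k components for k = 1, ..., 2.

Step 1 — total variance = trace(Sigma) = Σ λ_i = 15 + 3 = 18.

Step 2 — fraction explained by component i = λ_i / Σ λ:
  PC1: 15/18 = 0.8333
  PC2: 3/18 = 0.1667

Step 3 — cumulative fraction after k components = (λ_1 + ... + λ_k) / Σ λ:
  k = 1: 15/18 = 0.8333
  k = 2: (15 + 3)/18 = 18/18 = 1

Summary (fraction, with percent):

explained: PC1 0.8333 (83.33%), PC2 0.1667 (16.67%);  cumulative: 0.8333, 1


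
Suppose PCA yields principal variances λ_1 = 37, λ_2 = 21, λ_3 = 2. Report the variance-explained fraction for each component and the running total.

Step 1 — total variance = trace(Sigma) = Σ λ_i = 37 + 21 + 2 = 60.

Step 2 — fraction explained by component i = λ_i / Σ λ:
  PC1: 37/60 = 0.6167
  PC2: 21/60 = 0.35
  PC3: 2/60 = 0.0333

Step 3 — cumulative fraction after k components = (λ_1 + ... + λ_k) / Σ λ:
  k = 1: 37/60 = 0.6167
  k = 2: (37 + 21)/60 = 58/60 = 0.9667
  k = 3: (37 + 21 + 2)/60 = 60/60 = 1

Summary (fraction, with percent):

explained: PC1 0.6167 (61.67%), PC2 0.35 (35%), PC3 0.0333 (3.33%);  cumulative: 0.6167, 0.9667, 1


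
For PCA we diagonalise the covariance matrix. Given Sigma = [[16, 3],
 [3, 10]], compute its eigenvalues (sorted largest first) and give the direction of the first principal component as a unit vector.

Step 1 — characteristic polynomial of 2×2 Sigma:
  det(Sigma - λI) = λ² - trace · λ + det = 0.
  trace = 16 + 10 = 26, det = 16·10 - (3)² = 151.
Step 2 — discriminant:
  Δ = trace² - 4·det = 676 - 604 = 72.
Step 3 — eigenvalues:
  λ = (trace ± √Δ)/2 = (26 ± 8.4853)/2,
  λ_1 = 17.2426,  λ_2 = 8.7574.

Step 4 — unit eigenvector for λ_1: solve (Sigma - λ_1 I)v = 0. First row:
  (16 - 17.2426)·v_x + (3)·v_y = 0, i.e. (-1.2426)·v_x + (3)·v_y = 0,
  so v ∝ (b, λ_1 - a) = (3, 1.2426) = u.
  ||u|| = √((3)² + (1.2426)²) = √(10.5442) ≈ 3.2472,
  v_1 = u/||u|| ≈ (0.9239, 0.3827) (||v_1|| = 1).

λ_1 = 17.2426,  λ_2 = 8.7574;  v_1 ≈ (0.9239, 0.3827)


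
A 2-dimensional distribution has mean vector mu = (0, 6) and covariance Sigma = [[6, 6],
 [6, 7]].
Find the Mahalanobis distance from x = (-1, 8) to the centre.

Step 1 — centre the observation: (x - mu) = (-1, 2).

Step 2 — invert Sigma. det(Sigma) = 6·7 - (6)² = 6.
  Sigma^{-1} = (1/det) · [[d, -b], [-b, a]] = [[1.1667, -1],
 [-1, 1]].

Step 3 — form the quadratic (x - mu)^T · Sigma^{-1} · (x - mu):
  Sigma^{-1} · (x - mu) = (-3.1667, 3).
  (x - mu)^T · [Sigma^{-1} · (x - mu)] = (-1)·(-3.1667) + (2)·(3) = 9.1667.

Step 4 — take square root: d = √(9.1667) ≈ 3.0277.

d(x, mu) = √(9.1667) ≈ 3.0277


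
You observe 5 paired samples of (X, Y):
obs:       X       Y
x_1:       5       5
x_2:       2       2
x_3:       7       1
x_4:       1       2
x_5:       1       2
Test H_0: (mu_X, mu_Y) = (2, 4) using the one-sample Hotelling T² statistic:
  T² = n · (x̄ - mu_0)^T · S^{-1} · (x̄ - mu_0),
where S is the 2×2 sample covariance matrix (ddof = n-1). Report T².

Step 1 — sample mean vector:
  mean(X) = (5 + 2 + 7 + 1 + 1) / 5 = 16/5 = 3.2
  mean(Y) = (5 + 2 + 1 + 2 + 2) / 5 = 12/5 = 2.4
  x̄ = (3.2, 2.4),  deviation x̄ - mu_0 = (3.2, 2.4) - (2, 4) = (1.2, -1.6).

Step 2 — sample covariance matrix, S[i,j] = (1/(n-1)) · Σ_k (x_{k,i} - mean_i) · (x_{k,j} - mean_j), divisor n-1 = 4:
  S[X,X] = ((1.8)·(1.8) + (-1.2)·(-1.2) + (3.8)·(3.8) + (-2.2)·(-2.2) + (-2.2)·(-2.2)) / 4 = 28.8/4 = 7.2
  S[X,Y] = ((1.8)·(2.6) + (-1.2)·(-0.4) + (3.8)·(-1.4) + (-2.2)·(-0.4) + (-2.2)·(-0.4)) / 4 = 1.6/4 = 0.4
  S[Y,Y] = ((2.6)·(2.6) + (-0.4)·(-0.4) + (-1.4)·(-1.4) + (-0.4)·(-0.4) + (-0.4)·(-0.4)) / 4 = 9.2/4 = 2.3
  S = [[7.2, 0.4],
 [0.4, 2.3]].

Step 3 — invert S. det(S) = 7.2·2.3 - (0.4)² = 16.4.
  S^{-1} = (1/det) · [[d, -b], [-b, a]] = [[0.1402, -0.0244],
 [-0.0244, 0.439]].

Step 4 — quadratic form (x̄ - mu_0)^T · S^{-1} · (x̄ - mu_0):
  S^{-1} · (x̄ - mu_0) = (0.2073, -0.7317),
  (x̄ - mu_0)^T · [...] = (1.2)·(0.2073) + (-1.6)·(-0.7317) = 1.4195.

Step 5 — scale by n: T² = 5 · 1.4195 = 7.0976.

T² ≈ 7.0976


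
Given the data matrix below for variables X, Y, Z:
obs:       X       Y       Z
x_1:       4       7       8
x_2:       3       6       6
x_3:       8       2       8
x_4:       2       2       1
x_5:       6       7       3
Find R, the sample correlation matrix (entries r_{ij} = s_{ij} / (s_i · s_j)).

Step 1 — column means:
  mean(X) = (4 + 3 + 8 + 2 + 6) / 5 = 23/5 = 4.6
  mean(Y) = (7 + 6 + 2 + 2 + 7) / 5 = 24/5 = 4.8
  mean(Z) = (8 + 6 + 8 + 1 + 3) / 5 = 26/5 = 5.2

Step 2 — sample variances and covariances s[i,j] = (1/(n-1)) · Σ_k (x_{k,i} - mean_i) · (x_{k,j} - mean_j), with n-1 = 4:
  s[X,X] = ((-0.6)·(-0.6) + (-1.6)·(-1.6) + (3.4)·(3.4) + (-2.6)·(-2.6) + (1.4)·(1.4)) / 4 = 23.2/4 = 5.8
  s[X,Y] = ((-0.6)·(2.2) + (-1.6)·(1.2) + (3.4)·(-2.8) + (-2.6)·(-2.8) + (1.4)·(2.2)) / 4 = -2.4/4 = -0.6
  s[X,Z] = ((-0.6)·(2.8) + (-1.6)·(0.8) + (3.4)·(2.8) + (-2.6)·(-4.2) + (1.4)·(-2.2)) / 4 = 14.4/4 = 3.6
  s[Y,Y] = ((2.2)·(2.2) + (1.2)·(1.2) + (-2.8)·(-2.8) + (-2.8)·(-2.8) + (2.2)·(2.2)) / 4 = 26.8/4 = 6.7
  s[Y,Z] = ((2.2)·(2.8) + (1.2)·(0.8) + (-2.8)·(2.8) + (-2.8)·(-4.2) + (2.2)·(-2.2)) / 4 = 6.2/4 = 1.55
  s[Z,Z] = ((2.8)·(2.8) + (0.8)·(0.8) + (2.8)·(2.8) + (-4.2)·(-4.2) + (-2.2)·(-2.2)) / 4 = 38.8/4 = 9.7
  Sample standard deviations s_i = √(s[i,i]):
  s(X) = √(5.8) = 2.4083
  s(Y) = √(6.7) = 2.5884
  s(Z) = √(9.7) = 3.1145

Step 3 — r_{ij} = s_{ij} / (s_i · s_j):
  r[X,X] = 1 (diagonal).
  r[X,Y] = -0.6 / (2.4083 · 2.5884) = -0.6 / 6.2338 = -0.0962
  r[X,Z] = 3.6 / (2.4083 · 3.1145) = 3.6 / 7.5007 = 0.48
  r[Y,Y] = 1 (diagonal).
  r[Y,Z] = 1.55 / (2.5884 · 3.1145) = 1.55 / 8.0616 = 0.1923
  r[Z,Z] = 1 (diagonal).

R is symmetric with unit diagonal. Assembling:

R = [[1, -0.0962, 0.48],
 [-0.0962, 1, 0.1923],
 [0.48, 0.1923, 1]]


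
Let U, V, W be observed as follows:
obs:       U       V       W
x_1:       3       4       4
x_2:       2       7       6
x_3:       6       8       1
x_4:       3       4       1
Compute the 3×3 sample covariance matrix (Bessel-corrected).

Step 1 — column means:
  mean(U) = (3 + 2 + 6 + 3) / 4 = 14/4 = 3.5
  mean(V) = (4 + 7 + 8 + 4) / 4 = 23/4 = 5.75
  mean(W) = (4 + 6 + 1 + 1) / 4 = 12/4 = 3

Step 2 — sample covariance S[i,j] = (1/(n-1)) · Σ_k (x_{k,i} - mean_i) · (x_{k,j} - mean_j), with n-1 = 3.
  S[U,U] = ((-0.5)·(-0.5) + (-1.5)·(-1.5) + (2.5)·(2.5) + (-0.5)·(-0.5)) / 3 = 9/3 = 3
  S[U,V] = ((-0.5)·(-1.75) + (-1.5)·(1.25) + (2.5)·(2.25) + (-0.5)·(-1.75)) / 3 = 5.5/3 = 1.8333
  S[U,W] = ((-0.5)·(1) + (-1.5)·(3) + (2.5)·(-2) + (-0.5)·(-2)) / 3 = -9/3 = -3
  S[V,V] = ((-1.75)·(-1.75) + (1.25)·(1.25) + (2.25)·(2.25) + (-1.75)·(-1.75)) / 3 = 12.75/3 = 4.25
  S[V,W] = ((-1.75)·(1) + (1.25)·(3) + (2.25)·(-2) + (-1.75)·(-2)) / 3 = 1/3 = 0.3333
  S[W,W] = ((1)·(1) + (3)·(3) + (-2)·(-2) + (-2)·(-2)) / 3 = 18/3 = 6

S is symmetric (S[j,i] = S[i,j]). Assembling:

S = [[3, 1.8333, -3],
 [1.8333, 4.25, 0.3333],
 [-3, 0.3333, 6]]


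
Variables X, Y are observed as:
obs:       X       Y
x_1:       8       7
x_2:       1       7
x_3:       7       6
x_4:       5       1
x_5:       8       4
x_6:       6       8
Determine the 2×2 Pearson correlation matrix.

Step 1 — column means:
  mean(X) = (8 + 1 + 7 + 5 + 8 + 6) / 6 = 35/6 = 5.8333
  mean(Y) = (7 + 7 + 6 + 1 + 4 + 8) / 6 = 33/6 = 5.5

Step 2 — sample variances and covariances s[i,j] = (1/(n-1)) · Σ_k (x_{k,i} - mean_i) · (x_{k,j} - mean_j), with n-1 = 5:
  s[X,X] = ((2.1667)·(2.1667) + (-4.8333)·(-4.8333) + (1.1667)·(1.1667) + (-0.8333)·(-0.8333) + (2.1667)·(2.1667) + (0.1667)·(0.1667)) / 5 = 34.8333/5 = 6.9667
  s[X,Y] = ((2.1667)·(1.5) + (-4.8333)·(1.5) + (1.1667)·(0.5) + (-0.8333)·(-4.5) + (2.1667)·(-1.5) + (0.1667)·(2.5)) / 5 = -2.5/5 = -0.5
  s[Y,Y] = ((1.5)·(1.5) + (1.5)·(1.5) + (0.5)·(0.5) + (-4.5)·(-4.5) + (-1.5)·(-1.5) + (2.5)·(2.5)) / 5 = 33.5/5 = 6.7
  Sample standard deviations s_i = √(s[i,i]):
  s(X) = √(6.9667) = 2.6394
  s(Y) = √(6.7) = 2.5884

Step 3 — r_{ij} = s_{ij} / (s_i · s_j):
  r[X,X] = 1 (diagonal).
  r[X,Y] = -0.5 / (2.6394 · 2.5884) = -0.5 / 6.832 = -0.0732
  r[Y,Y] = 1 (diagonal).

R is symmetric with unit diagonal. Assembling:

R = [[1, -0.0732],
 [-0.0732, 1]]


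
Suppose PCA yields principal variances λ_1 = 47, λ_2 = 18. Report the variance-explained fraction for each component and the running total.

Step 1 — total variance = trace(Sigma) = Σ λ_i = 47 + 18 = 65.

Step 2 — fraction explained by component i = λ_i / Σ λ:
  PC1: 47/65 = 0.7231
  PC2: 18/65 = 0.2769

Step 3 — cumulative fraction after k components = (λ_1 + ... + λ_k) / Σ λ:
  k = 1: 47/65 = 0.7231
  k = 2: (47 + 18)/65 = 65/65 = 1

Summary (fraction, with percent):

explained: PC1 0.7231 (72.31%), PC2 0.2769 (27.69%);  cumulative: 0.7231, 1


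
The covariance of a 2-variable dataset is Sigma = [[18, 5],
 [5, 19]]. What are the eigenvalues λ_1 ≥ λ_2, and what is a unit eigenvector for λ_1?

Step 1 — characteristic polynomial of 2×2 Sigma:
  det(Sigma - λI) = λ² - trace · λ + det = 0.
  trace = 18 + 19 = 37, det = 18·19 - (5)² = 317.
Step 2 — discriminant:
  Δ = trace² - 4·det = 1369 - 1268 = 101.
Step 3 — eigenvalues:
  λ = (trace ± √Δ)/2 = (37 ± 10.0499)/2,
  λ_1 = 23.5249,  λ_2 = 13.4751.

Step 4 — unit eigenvector for λ_1: solve (Sigma - λ_1 I)v = 0. First row:
  (18 - 23.5249)·v_x + (5)·v_y = 0, i.e. (-5.5249)·v_x + (5)·v_y = 0,
  so v ∝ (b, λ_1 - a) = (5, 5.5249) = u.
  ||u|| = √((5)² + (5.5249)²) = √(55.5249) ≈ 7.4515,
  v_1 = u/||u|| ≈ (0.671, 0.7415) (||v_1|| = 1).

λ_1 = 23.5249,  λ_2 = 13.4751;  v_1 ≈ (0.671, 0.7415)


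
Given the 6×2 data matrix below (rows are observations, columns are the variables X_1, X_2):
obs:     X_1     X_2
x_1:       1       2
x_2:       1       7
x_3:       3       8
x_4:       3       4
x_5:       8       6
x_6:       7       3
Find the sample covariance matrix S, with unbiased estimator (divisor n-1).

Step 1 — column means:
  mean(X_1) = (1 + 1 + 3 + 3 + 8 + 7) / 6 = 23/6 = 3.8333
  mean(X_2) = (2 + 7 + 8 + 4 + 6 + 3) / 6 = 30/6 = 5

Step 2 — sample covariance S[i,j] = (1/(n-1)) · Σ_k (x_{k,i} - mean_i) · (x_{k,j} - mean_j), with n-1 = 5.
  S[X_1,X_1] = ((-2.8333)·(-2.8333) + (-2.8333)·(-2.8333) + (-0.8333)·(-0.8333) + (-0.8333)·(-0.8333) + (4.1667)·(4.1667) + (3.1667)·(3.1667)) / 5 = 44.8333/5 = 8.9667
  S[X_1,X_2] = ((-2.8333)·(-3) + (-2.8333)·(2) + (-0.8333)·(3) + (-0.8333)·(-1) + (4.1667)·(1) + (3.1667)·(-2)) / 5 = -1/5 = -0.2
  S[X_2,X_2] = ((-3)·(-3) + (2)·(2) + (3)·(3) + (-1)·(-1) + (1)·(1) + (-2)·(-2)) / 5 = 28/5 = 5.6

S is symmetric (S[j,i] = S[i,j]). Assembling:

S = [[8.9667, -0.2],
 [-0.2, 5.6]]


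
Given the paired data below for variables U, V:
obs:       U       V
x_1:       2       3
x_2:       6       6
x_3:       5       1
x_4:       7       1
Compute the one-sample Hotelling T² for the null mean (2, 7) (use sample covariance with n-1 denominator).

Step 1 — sample mean vector:
  mean(U) = (2 + 6 + 5 + 7) / 4 = 20/4 = 5
  mean(V) = (3 + 6 + 1 + 1) / 4 = 11/4 = 2.75
  x̄ = (5, 2.75),  deviation x̄ - mu_0 = (5, 2.75) - (2, 7) = (3, -4.25).

Step 2 — sample covariance matrix, S[i,j] = (1/(n-1)) · Σ_k (x_{k,i} - mean_i) · (x_{k,j} - mean_j), divisor n-1 = 3:
  S[U,U] = ((-3)·(-3) + (1)·(1) + (0)·(0) + (2)·(2)) / 3 = 14/3 = 4.6667
  S[U,V] = ((-3)·(0.25) + (1)·(3.25) + (0)·(-1.75) + (2)·(-1.75)) / 3 = -1/3 = -0.3333
  S[V,V] = ((0.25)·(0.25) + (3.25)·(3.25) + (-1.75)·(-1.75) + (-1.75)·(-1.75)) / 3 = 16.75/3 = 5.5833
  S = [[4.6667, -0.3333],
 [-0.3333, 5.5833]].

Step 3 — invert S. det(S) = 4.6667·5.5833 - (-0.3333)² = 25.9444.
  S^{-1} = (1/det) · [[d, -b], [-b, a]] = [[0.2152, 0.0128],
 [0.0128, 0.1799]].

Step 4 — quadratic form (x̄ - mu_0)^T · S^{-1} · (x̄ - mu_0):
  S^{-1} · (x̄ - mu_0) = (0.591, -0.7259),
  (x̄ - mu_0)^T · [...] = (3)·(0.591) + (-4.25)·(-0.7259) = 4.8581.

Step 5 — scale by n: T² = 4 · 4.8581 = 19.4325.

T² ≈ 19.4325


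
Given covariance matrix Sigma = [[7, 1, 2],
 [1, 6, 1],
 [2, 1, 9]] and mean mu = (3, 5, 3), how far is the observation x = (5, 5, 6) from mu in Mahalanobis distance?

Step 1 — centre the observation: (x - mu) = (2, 0, 3).

Step 2 — invert Sigma (cofactor / det for 3×3, or solve directly):
  Sigma^{-1} = [[0.155, -0.0205, -0.0322],
 [-0.0205, 0.1725, -0.0146],
 [-0.0322, -0.0146, 0.1199]].

Step 3 — form the quadratic (x - mu)^T · Sigma^{-1} · (x - mu):
  Sigma^{-1} · (x - mu) = (0.2135, -0.0848, 0.2953).
  (x - mu)^T · [Sigma^{-1} · (x - mu)] = (2)·(0.2135) + (0)·(-0.0848) + (3)·(0.2953) = 1.3129.

Step 4 — take square root: d = √(1.3129) ≈ 1.1458.

d(x, mu) = √(1.3129) ≈ 1.1458


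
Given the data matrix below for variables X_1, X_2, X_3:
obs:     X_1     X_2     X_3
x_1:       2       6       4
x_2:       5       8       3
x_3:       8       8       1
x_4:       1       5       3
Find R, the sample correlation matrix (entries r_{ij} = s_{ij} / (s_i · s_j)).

Step 1 — column means:
  mean(X_1) = (2 + 5 + 8 + 1) / 4 = 16/4 = 4
  mean(X_2) = (6 + 8 + 8 + 5) / 4 = 27/4 = 6.75
  mean(X_3) = (4 + 3 + 1 + 3) / 4 = 11/4 = 2.75

Step 2 — sample variances and covariances s[i,j] = (1/(n-1)) · Σ_k (x_{k,i} - mean_i) · (x_{k,j} - mean_j), with n-1 = 3:
  s[X_1,X_1] = ((-2)·(-2) + (1)·(1) + (4)·(4) + (-3)·(-3)) / 3 = 30/3 = 10
  s[X_1,X_2] = ((-2)·(-0.75) + (1)·(1.25) + (4)·(1.25) + (-3)·(-1.75)) / 3 = 13/3 = 4.3333
  s[X_1,X_3] = ((-2)·(1.25) + (1)·(0.25) + (4)·(-1.75) + (-3)·(0.25)) / 3 = -10/3 = -3.3333
  s[X_2,X_2] = ((-0.75)·(-0.75) + (1.25)·(1.25) + (1.25)·(1.25) + (-1.75)·(-1.75)) / 3 = 6.75/3 = 2.25
  s[X_2,X_3] = ((-0.75)·(1.25) + (1.25)·(0.25) + (1.25)·(-1.75) + (-1.75)·(0.25)) / 3 = -3.25/3 = -1.0833
  s[X_3,X_3] = ((1.25)·(1.25) + (0.25)·(0.25) + (-1.75)·(-1.75) + (0.25)·(0.25)) / 3 = 4.75/3 = 1.5833
  Sample standard deviations s_i = √(s[i,i]):
  s(X_1) = √(10) = 3.1623
  s(X_2) = √(2.25) = 1.5
  s(X_3) = √(1.5833) = 1.2583

Step 3 — r_{ij} = s_{ij} / (s_i · s_j):
  r[X_1,X_1] = 1 (diagonal).
  r[X_1,X_2] = 4.3333 / (3.1623 · 1.5) = 4.3333 / 4.7434 = 0.9135
  r[X_1,X_3] = -3.3333 / (3.1623 · 1.2583) = -3.3333 / 3.9791 = -0.8377
  r[X_2,X_2] = 1 (diagonal).
  r[X_2,X_3] = -1.0833 / (1.5 · 1.2583) = -1.0833 / 1.8875 = -0.574
  r[X_3,X_3] = 1 (diagonal).

R is symmetric with unit diagonal. Assembling:

R = [[1, 0.9135, -0.8377],
 [0.9135, 1, -0.574],
 [-0.8377, -0.574, 1]]


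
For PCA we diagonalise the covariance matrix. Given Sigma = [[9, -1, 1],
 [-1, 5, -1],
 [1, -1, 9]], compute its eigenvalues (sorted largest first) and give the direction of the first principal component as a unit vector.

Step 1 — characteristic polynomial p(λ) = det(λI - Sigma) = λ³ - tr·λ² + c_1·λ - det, where tr = trace, c_1 = sum of the principal 2×2 minors, det = det(Sigma):
  tr = 9 + 5 + 9 = 23,
  c_1 = (9·5 - (-1)²) + (9·9 - (1)²) + (5·9 - (-1)²) = 44 + 80 + 44 = 168,
  det = 9·(5·9 - (-1)²) - (-1)·((-1)·9 - (-1)·(1)) + (1)·((-1)·(-1) - 5·(1)) = 9·(44) - (-1)·(-8) + (1)·(-4) = 384.
  So p(λ) = λ³ - 23λ² + 168λ - 384.
Step 2 — look for an integer root (rational root theorem: any rational root is an integer divisor of 384). Testing λ = 8:
  p(8) = 512 - 1472 + 1344 - 384 = 0  ✓
  Dividing out (λ - 8): p(λ) = (λ - 8)(λ² - 15λ + 48).
Step 3 — remaining eigenvalues from the quadratic λ² - 15λ + 48 = 0:
  Δ = 15² - 4·48 = 225 - 192 = 33,  λ = (15 ± √33)/2 = (15 ± 5.7446)/2 ≈ 10.3723 or 4.6277.
  Sorted: λ_1 = 10.3723,  λ_2 = 8,  λ_3 = 4.6277  (check: sum = 23 = tr ✓).

Step 4 — unit eigenvector for λ_1 ≈ 10.3723: v spans the null space of (Sigma - λ_1 I), whose rows are
  r_1 = (-1.3723, -1, 1),  r_2 = (-1, -5.3723, -1),  r_3 = (1, -1, -1.3723).
  v is orthogonal to every row, so take v ∝ r_1 × r_2 = ((-1)·(-1) - (1)·(-5.3723), (1)·(-1) - (-1.3723)·(-1), (-1.3723)·(-5.3723) - (-1)·(-1)) ≈ (6.3723, -2.3723, 6.3723).
  Let u = (6.3723, -2.3723, 6.3723).
  ||u|| = √((6.3723)² + (-2.3723)² + (6.3723)²) = √(86.8397) ≈ 9.3188,  v_1 = u/||u|| ≈ (0.6838, -0.2546, 0.6838) (||v_1|| = 1).

λ_1 = 10.3723,  λ_2 = 8,  λ_3 = 4.6277;  v_1 ≈ (0.6838, -0.2546, 0.6838)


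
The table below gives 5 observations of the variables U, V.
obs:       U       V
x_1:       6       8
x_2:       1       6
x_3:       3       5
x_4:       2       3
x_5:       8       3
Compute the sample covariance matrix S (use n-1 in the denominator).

Step 1 — column means:
  mean(U) = (6 + 1 + 3 + 2 + 8) / 5 = 20/5 = 4
  mean(V) = (8 + 6 + 5 + 3 + 3) / 5 = 25/5 = 5

Step 2 — sample covariance S[i,j] = (1/(n-1)) · Σ_k (x_{k,i} - mean_i) · (x_{k,j} - mean_j), with n-1 = 4.
  S[U,U] = ((2)·(2) + (-3)·(-3) + (-1)·(-1) + (-2)·(-2) + (4)·(4)) / 4 = 34/4 = 8.5
  S[U,V] = ((2)·(3) + (-3)·(1) + (-1)·(0) + (-2)·(-2) + (4)·(-2)) / 4 = -1/4 = -0.25
  S[V,V] = ((3)·(3) + (1)·(1) + (0)·(0) + (-2)·(-2) + (-2)·(-2)) / 4 = 18/4 = 4.5

S is symmetric (S[j,i] = S[i,j]). Assembling:

S = [[8.5, -0.25],
 [-0.25, 4.5]]


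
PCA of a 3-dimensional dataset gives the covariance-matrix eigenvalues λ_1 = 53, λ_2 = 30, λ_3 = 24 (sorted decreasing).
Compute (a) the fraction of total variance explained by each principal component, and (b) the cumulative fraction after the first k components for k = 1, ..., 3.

Step 1 — total variance = trace(Sigma) = Σ λ_i = 53 + 30 + 24 = 107.

Step 2 — fraction explained by component i = λ_i / Σ λ:
  PC1: 53/107 = 0.4953
  PC2: 30/107 = 0.2804
  PC3: 24/107 = 0.2243

Step 3 — cumulative fraction after k components = (λ_1 + ... + λ_k) / Σ λ:
  k = 1: 53/107 = 0.4953
  k = 2: (53 + 30)/107 = 83/107 = 0.7757
  k = 3: (53 + 30 + 24)/107 = 107/107 = 1

Summary (fraction, with percent):

explained: PC1 0.4953 (49.53%), PC2 0.2804 (28.04%), PC3 0.2243 (22.43%);  cumulative: 0.4953, 0.7757, 1


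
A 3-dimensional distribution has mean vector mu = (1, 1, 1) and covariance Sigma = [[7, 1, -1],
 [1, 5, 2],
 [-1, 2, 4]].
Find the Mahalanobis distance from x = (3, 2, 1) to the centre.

Step 1 — centre the observation: (x - mu) = (2, 1, 0).

Step 2 — invert Sigma (cofactor / det for 3×3, or solve directly):
  Sigma^{-1} = [[0.1616, -0.0606, 0.0707],
 [-0.0606, 0.2727, -0.1515],
 [0.0707, -0.1515, 0.3434]].

Step 3 — form the quadratic (x - mu)^T · Sigma^{-1} · (x - mu):
  Sigma^{-1} · (x - mu) = (0.2626, 0.1515, -0.0101).
  (x - mu)^T · [Sigma^{-1} · (x - mu)] = (2)·(0.2626) + (1)·(0.1515) + (0)·(-0.0101) = 0.6768.

Step 4 — take square root: d = √(0.6768) ≈ 0.8227.

d(x, mu) = √(0.6768) ≈ 0.8227


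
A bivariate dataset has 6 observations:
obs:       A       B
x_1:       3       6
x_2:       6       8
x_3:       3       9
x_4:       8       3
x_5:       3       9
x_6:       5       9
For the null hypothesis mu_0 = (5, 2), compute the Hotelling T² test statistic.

Step 1 — sample mean vector:
  mean(A) = (3 + 6 + 3 + 8 + 3 + 5) / 6 = 28/6 = 4.6667
  mean(B) = (6 + 8 + 9 + 3 + 9 + 9) / 6 = 44/6 = 7.3333
  x̄ = (4.6667, 7.3333),  deviation x̄ - mu_0 = (4.6667, 7.3333) - (5, 2) = (-0.3333, 5.3333).

Step 2 — sample covariance matrix, S[i,j] = (1/(n-1)) · Σ_k (x_{k,i} - mean_i) · (x_{k,j} - mean_j), divisor n-1 = 5:
  S[A,A] = ((-1.6667)·(-1.6667) + (1.3333)·(1.3333) + (-1.6667)·(-1.6667) + (3.3333)·(3.3333) + (-1.6667)·(-1.6667) + (0.3333)·(0.3333)) / 5 = 21.3333/5 = 4.2667
  S[A,B] = ((-1.6667)·(-1.3333) + (1.3333)·(0.6667) + (-1.6667)·(1.6667) + (3.3333)·(-4.3333) + (-1.6667)·(1.6667) + (0.3333)·(1.6667)) / 5 = -16.3333/5 = -3.2667
  S[B,B] = ((-1.3333)·(-1.3333) + (0.6667)·(0.6667) + (1.6667)·(1.6667) + (-4.3333)·(-4.3333) + (1.6667)·(1.6667) + (1.6667)·(1.6667)) / 5 = 29.3333/5 = 5.8667
  S = [[4.2667, -3.2667],
 [-3.2667, 5.8667]].

Step 3 — invert S. det(S) = 4.2667·5.8667 - (-3.2667)² = 14.36.
  S^{-1} = (1/det) · [[d, -b], [-b, a]] = [[0.4085, 0.2275],
 [0.2275, 0.2971]].

Step 4 — quadratic form (x̄ - mu_0)^T · S^{-1} · (x̄ - mu_0):
  S^{-1} · (x̄ - mu_0) = (1.0771, 1.5088),
  (x̄ - mu_0)^T · [...] = (-0.3333)·(1.0771) + (5.3333)·(1.5088) = 7.688.

Step 5 — scale by n: T² = 6 · 7.688 = 46.1281.

T² ≈ 46.1281


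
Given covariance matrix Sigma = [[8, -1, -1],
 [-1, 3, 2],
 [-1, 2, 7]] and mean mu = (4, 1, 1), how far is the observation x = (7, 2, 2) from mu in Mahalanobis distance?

Step 1 — centre the observation: (x - mu) = (3, 1, 1).

Step 2 — invert Sigma (cofactor / det for 3×3, or solve directly):
  Sigma^{-1} = [[0.1308, 0.0385, 0.0077],
 [0.0385, 0.4231, -0.1154],
 [0.0077, -0.1154, 0.1769]].

Step 3 — form the quadratic (x - mu)^T · Sigma^{-1} · (x - mu):
  Sigma^{-1} · (x - mu) = (0.4385, 0.4231, 0.0846).
  (x - mu)^T · [Sigma^{-1} · (x - mu)] = (3)·(0.4385) + (1)·(0.4231) + (1)·(0.0846) = 1.8231.

Step 4 — take square root: d = √(1.8231) ≈ 1.3502.

d(x, mu) = √(1.8231) ≈ 1.3502


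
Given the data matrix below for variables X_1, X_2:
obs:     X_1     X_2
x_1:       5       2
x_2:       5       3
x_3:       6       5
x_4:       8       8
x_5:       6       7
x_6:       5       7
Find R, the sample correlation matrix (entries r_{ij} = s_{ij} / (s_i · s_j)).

Step 1 — column means:
  mean(X_1) = (5 + 5 + 6 + 8 + 6 + 5) / 6 = 35/6 = 5.8333
  mean(X_2) = (2 + 3 + 5 + 8 + 7 + 7) / 6 = 32/6 = 5.3333

Step 2 — sample variances and covariances s[i,j] = (1/(n-1)) · Σ_k (x_{k,i} - mean_i) · (x_{k,j} - mean_j), with n-1 = 5:
  s[X_1,X_1] = ((-0.8333)·(-0.8333) + (-0.8333)·(-0.8333) + (0.1667)·(0.1667) + (2.1667)·(2.1667) + (0.1667)·(0.1667) + (-0.8333)·(-0.8333)) / 5 = 6.8333/5 = 1.3667
  s[X_1,X_2] = ((-0.8333)·(-3.3333) + (-0.8333)·(-2.3333) + (0.1667)·(-0.3333) + (2.1667)·(2.6667) + (0.1667)·(1.6667) + (-0.8333)·(1.6667)) / 5 = 9.3333/5 = 1.8667
  s[X_2,X_2] = ((-3.3333)·(-3.3333) + (-2.3333)·(-2.3333) + (-0.3333)·(-0.3333) + (2.6667)·(2.6667) + (1.6667)·(1.6667) + (1.6667)·(1.6667)) / 5 = 29.3333/5 = 5.8667
  Sample standard deviations s_i = √(s[i,i]):
  s(X_1) = √(1.3667) = 1.169
  s(X_2) = √(5.8667) = 2.4221

Step 3 — r_{ij} = s_{ij} / (s_i · s_j):
  r[X_1,X_1] = 1 (diagonal).
  r[X_1,X_2] = 1.8667 / (1.169 · 2.4221) = 1.8667 / 2.8316 = 0.6592
  r[X_2,X_2] = 1 (diagonal).

R is symmetric with unit diagonal. Assembling:

R = [[1, 0.6592],
 [0.6592, 1]]


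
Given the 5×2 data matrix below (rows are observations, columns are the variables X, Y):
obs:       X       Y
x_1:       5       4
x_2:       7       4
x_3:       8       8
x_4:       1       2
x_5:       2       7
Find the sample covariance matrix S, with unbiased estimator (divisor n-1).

Step 1 — column means:
  mean(X) = (5 + 7 + 8 + 1 + 2) / 5 = 23/5 = 4.6
  mean(Y) = (4 + 4 + 8 + 2 + 7) / 5 = 25/5 = 5

Step 2 — sample covariance S[i,j] = (1/(n-1)) · Σ_k (x_{k,i} - mean_i) · (x_{k,j} - mean_j), with n-1 = 4.
  S[X,X] = ((0.4)·(0.4) + (2.4)·(2.4) + (3.4)·(3.4) + (-3.6)·(-3.6) + (-2.6)·(-2.6)) / 4 = 37.2/4 = 9.3
  S[X,Y] = ((0.4)·(-1) + (2.4)·(-1) + (3.4)·(3) + (-3.6)·(-3) + (-2.6)·(2)) / 4 = 13/4 = 3.25
  S[Y,Y] = ((-1)·(-1) + (-1)·(-1) + (3)·(3) + (-3)·(-3) + (2)·(2)) / 4 = 24/4 = 6

S is symmetric (S[j,i] = S[i,j]). Assembling:

S = [[9.3, 3.25],
 [3.25, 6]]


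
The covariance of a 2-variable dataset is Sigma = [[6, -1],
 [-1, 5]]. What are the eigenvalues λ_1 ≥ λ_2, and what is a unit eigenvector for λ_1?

Step 1 — characteristic polynomial of 2×2 Sigma:
  det(Sigma - λI) = λ² - trace · λ + det = 0.
  trace = 6 + 5 = 11, det = 6·5 - (-1)² = 29.
Step 2 — discriminant:
  Δ = trace² - 4·det = 121 - 116 = 5.
Step 3 — eigenvalues:
  λ = (trace ± √Δ)/2 = (11 ± 2.2361)/2,
  λ_1 = 6.618,  λ_2 = 4.382.

Step 4 — unit eigenvector for λ_1: solve (Sigma - λ_1 I)v = 0. First row:
  (6 - 6.618)·v_x + (-1)·v_y = 0, i.e. (-0.618)·v_x + (-1)·v_y = 0,
  so v ∝ (b, λ_1 - a) = (-1, 0.618); multiply by -1 so the first entry is positive: u = (1, -0.618).
  ||u|| = √((1)² + (-0.618)²) = √(1.382) ≈ 1.1756,
  v_1 = u/||u|| ≈ (0.8507, -0.5257) (||v_1|| = 1).

λ_1 = 6.618,  λ_2 = 4.382;  v_1 ≈ (0.8507, -0.5257)


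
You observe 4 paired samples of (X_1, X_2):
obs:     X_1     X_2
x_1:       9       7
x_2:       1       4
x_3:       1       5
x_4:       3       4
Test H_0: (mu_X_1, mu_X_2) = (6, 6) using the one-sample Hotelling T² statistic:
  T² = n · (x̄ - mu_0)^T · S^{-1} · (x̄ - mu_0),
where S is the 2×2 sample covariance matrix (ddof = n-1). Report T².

Step 1 — sample mean vector:
  mean(X_1) = (9 + 1 + 1 + 3) / 4 = 14/4 = 3.5
  mean(X_2) = (7 + 4 + 5 + 4) / 4 = 20/4 = 5
  x̄ = (3.5, 5),  deviation x̄ - mu_0 = (3.5, 5) - (6, 6) = (-2.5, -1).

Step 2 — sample covariance matrix, S[i,j] = (1/(n-1)) · Σ_k (x_{k,i} - mean_i) · (x_{k,j} - mean_j), divisor n-1 = 3:
  S[X_1,X_1] = ((5.5)·(5.5) + (-2.5)·(-2.5) + (-2.5)·(-2.5) + (-0.5)·(-0.5)) / 3 = 43/3 = 14.3333
  S[X_1,X_2] = ((5.5)·(2) + (-2.5)·(-1) + (-2.5)·(0) + (-0.5)·(-1)) / 3 = 14/3 = 4.6667
  S[X_2,X_2] = ((2)·(2) + (-1)·(-1) + (0)·(0) + (-1)·(-1)) / 3 = 6/3 = 2
  S = [[14.3333, 4.6667],
 [4.6667, 2]].

Step 3 — invert S. det(S) = 14.3333·2 - (4.6667)² = 6.8889.
  S^{-1} = (1/det) · [[d, -b], [-b, a]] = [[0.2903, -0.6774],
 [-0.6774, 2.0806]].

Step 4 — quadratic form (x̄ - mu_0)^T · S^{-1} · (x̄ - mu_0):
  S^{-1} · (x̄ - mu_0) = (-0.0484, -0.3871),
  (x̄ - mu_0)^T · [...] = (-2.5)·(-0.0484) + (-1)·(-0.3871) = 0.5081.

Step 5 — scale by n: T² = 4 · 0.5081 = 2.0323.

T² ≈ 2.0323


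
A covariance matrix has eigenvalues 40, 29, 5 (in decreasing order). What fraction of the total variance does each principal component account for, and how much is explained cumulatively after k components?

Step 1 — total variance = trace(Sigma) = Σ λ_i = 40 + 29 + 5 = 74.

Step 2 — fraction explained by component i = λ_i / Σ λ:
  PC1: 40/74 = 0.5405
  PC2: 29/74 = 0.3919
  PC3: 5/74 = 0.0676

Step 3 — cumulative fraction after k components = (λ_1 + ... + λ_k) / Σ λ:
  k = 1: 40/74 = 0.5405
  k = 2: (40 + 29)/74 = 69/74 = 0.9324
  k = 3: (40 + 29 + 5)/74 = 74/74 = 1

Summary (fraction, with percent):

explained: PC1 0.5405 (54.05%), PC2 0.3919 (39.19%), PC3 0.0676 (6.76%);  cumulative: 0.5405, 0.9324, 1


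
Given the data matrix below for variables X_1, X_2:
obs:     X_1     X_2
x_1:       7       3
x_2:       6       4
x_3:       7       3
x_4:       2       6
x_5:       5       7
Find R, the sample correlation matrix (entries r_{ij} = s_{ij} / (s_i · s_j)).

Step 1 — column means:
  mean(X_1) = (7 + 6 + 7 + 2 + 5) / 5 = 27/5 = 5.4
  mean(X_2) = (3 + 4 + 3 + 6 + 7) / 5 = 23/5 = 4.6

Step 2 — sample variances and covariances s[i,j] = (1/(n-1)) · Σ_k (x_{k,i} - mean_i) · (x_{k,j} - mean_j), with n-1 = 4:
  s[X_1,X_1] = ((1.6)·(1.6) + (0.6)·(0.6) + (1.6)·(1.6) + (-3.4)·(-3.4) + (-0.4)·(-0.4)) / 4 = 17.2/4 = 4.3
  s[X_1,X_2] = ((1.6)·(-1.6) + (0.6)·(-0.6) + (1.6)·(-1.6) + (-3.4)·(1.4) + (-0.4)·(2.4)) / 4 = -11.2/4 = -2.8
  s[X_2,X_2] = ((-1.6)·(-1.6) + (-0.6)·(-0.6) + (-1.6)·(-1.6) + (1.4)·(1.4) + (2.4)·(2.4)) / 4 = 13.2/4 = 3.3
  Sample standard deviations s_i = √(s[i,i]):
  s(X_1) = √(4.3) = 2.0736
  s(X_2) = √(3.3) = 1.8166

Step 3 — r_{ij} = s_{ij} / (s_i · s_j):
  r[X_1,X_1] = 1 (diagonal).
  r[X_1,X_2] = -2.8 / (2.0736 · 1.8166) = -2.8 / 3.767 = -0.7433
  r[X_2,X_2] = 1 (diagonal).

R is symmetric with unit diagonal. Assembling:

R = [[1, -0.7433],
 [-0.7433, 1]]


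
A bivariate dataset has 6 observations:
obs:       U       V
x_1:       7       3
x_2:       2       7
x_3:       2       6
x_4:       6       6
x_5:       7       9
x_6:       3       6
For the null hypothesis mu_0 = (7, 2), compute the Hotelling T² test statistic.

Step 1 — sample mean vector:
  mean(U) = (7 + 2 + 2 + 6 + 7 + 3) / 6 = 27/6 = 4.5
  mean(V) = (3 + 7 + 6 + 6 + 9 + 6) / 6 = 37/6 = 6.1667
  x̄ = (4.5, 6.1667),  deviation x̄ - mu_0 = (4.5, 6.1667) - (7, 2) = (-2.5, 4.1667).

Step 2 — sample covariance matrix, S[i,j] = (1/(n-1)) · Σ_k (x_{k,i} - mean_i) · (x_{k,j} - mean_j), divisor n-1 = 5:
  S[U,U] = ((2.5)·(2.5) + (-2.5)·(-2.5) + (-2.5)·(-2.5) + (1.5)·(1.5) + (2.5)·(2.5) + (-1.5)·(-1.5)) / 5 = 29.5/5 = 5.9
  S[U,V] = ((2.5)·(-3.1667) + (-2.5)·(0.8333) + (-2.5)·(-0.1667) + (1.5)·(-0.1667) + (2.5)·(2.8333) + (-1.5)·(-0.1667)) / 5 = -2.5/5 = -0.5
  S[V,V] = ((-3.1667)·(-3.1667) + (0.8333)·(0.8333) + (-0.1667)·(-0.1667) + (-0.1667)·(-0.1667) + (2.8333)·(2.8333) + (-0.1667)·(-0.1667)) / 5 = 18.8333/5 = 3.7667
  S = [[5.9, -0.5],
 [-0.5, 3.7667]].

Step 3 — invert S. det(S) = 5.9·3.7667 - (-0.5)² = 21.9733.
  S^{-1} = (1/det) · [[d, -b], [-b, a]] = [[0.1714, 0.0228],
 [0.0228, 0.2685]].

Step 4 — quadratic form (x̄ - mu_0)^T · S^{-1} · (x̄ - mu_0):
  S^{-1} · (x̄ - mu_0) = (-0.3337, 1.0619),
  (x̄ - mu_0)^T · [...] = (-2.5)·(-0.3337) + (4.1667)·(1.0619) = 5.2589.

Step 5 — scale by n: T² = 6 · 5.2589 = 31.5534.

T² ≈ 31.5534
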